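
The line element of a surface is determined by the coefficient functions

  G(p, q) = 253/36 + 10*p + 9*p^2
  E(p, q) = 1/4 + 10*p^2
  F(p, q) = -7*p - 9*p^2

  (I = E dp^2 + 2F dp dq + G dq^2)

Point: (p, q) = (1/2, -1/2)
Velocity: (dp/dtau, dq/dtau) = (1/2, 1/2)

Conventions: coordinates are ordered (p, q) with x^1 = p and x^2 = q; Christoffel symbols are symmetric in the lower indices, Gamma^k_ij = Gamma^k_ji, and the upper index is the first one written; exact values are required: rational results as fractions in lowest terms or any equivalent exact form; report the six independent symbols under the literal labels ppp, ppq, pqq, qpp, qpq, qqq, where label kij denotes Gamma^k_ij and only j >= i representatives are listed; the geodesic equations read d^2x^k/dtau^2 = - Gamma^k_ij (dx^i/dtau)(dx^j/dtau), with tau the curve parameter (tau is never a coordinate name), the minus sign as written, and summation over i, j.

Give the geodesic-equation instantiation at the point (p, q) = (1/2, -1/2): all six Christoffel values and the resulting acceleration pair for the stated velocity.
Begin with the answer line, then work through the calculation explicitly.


Answer: Gamma_ppp = -2968/893, Gamma_ppq = 414/47, Gamma_pqq = -1028/47, Gamma_qpp = -2196/893, Gamma_qpq = 198/47, Gamma_qqq = -414/47; accelerations (d^2p/dtau^2, d^2q/dtau^2) = (36/19, 27/38)

E = 11/4, F = -23/4, G = 257/18 at the point
E_p = 10, E_q = 0, F_p = -16, F_q = 0, G_p = 19, G_q = 0
EG - F^2 = 893/144;  g^inv = (144/893) * [[257/18, 23/4], [23/4, 11/4]]
first-kind symbols [ij,l] = (1/2)(d_i g_jl + d_j g_il - d_l g_ij): [pp,p] = E_p/2 = 5, [pp,q] = F_p - E_q/2 = -16, [pq,p] = E_q/2 = 0, [pq,q] = G_p/2 = 19/2, [qq,p] = F_q - G_p/2 = -19/2, [qq,q] = G_q/2 = 0
Gamma^p_ij = (G*[ij,p] - F*[ij,q])/(EG - F^2), Gamma^q_ij = (E*[ij,q] - F*[ij,p])/(EG - F^2)
Gamma_ppp = -2968/893, Gamma_ppq = 414/47, Gamma_pqq = -1028/47, Gamma_qpp = -2196/893, Gamma_qpq = 198/47, Gamma_qqq = -414/47
d^2p/dtau^2 = -(Gamma_ppp*(1/2)^2 + 2*Gamma_ppq*(1/2)*(1/2) + Gamma_pqq*(1/2)^2) = 36/19
d^2q/dtau^2 = -(Gamma_qpp*(1/2)^2 + 2*Gamma_qpq*(1/2)*(1/2) + Gamma_qqq*(1/2)^2) = 27/38


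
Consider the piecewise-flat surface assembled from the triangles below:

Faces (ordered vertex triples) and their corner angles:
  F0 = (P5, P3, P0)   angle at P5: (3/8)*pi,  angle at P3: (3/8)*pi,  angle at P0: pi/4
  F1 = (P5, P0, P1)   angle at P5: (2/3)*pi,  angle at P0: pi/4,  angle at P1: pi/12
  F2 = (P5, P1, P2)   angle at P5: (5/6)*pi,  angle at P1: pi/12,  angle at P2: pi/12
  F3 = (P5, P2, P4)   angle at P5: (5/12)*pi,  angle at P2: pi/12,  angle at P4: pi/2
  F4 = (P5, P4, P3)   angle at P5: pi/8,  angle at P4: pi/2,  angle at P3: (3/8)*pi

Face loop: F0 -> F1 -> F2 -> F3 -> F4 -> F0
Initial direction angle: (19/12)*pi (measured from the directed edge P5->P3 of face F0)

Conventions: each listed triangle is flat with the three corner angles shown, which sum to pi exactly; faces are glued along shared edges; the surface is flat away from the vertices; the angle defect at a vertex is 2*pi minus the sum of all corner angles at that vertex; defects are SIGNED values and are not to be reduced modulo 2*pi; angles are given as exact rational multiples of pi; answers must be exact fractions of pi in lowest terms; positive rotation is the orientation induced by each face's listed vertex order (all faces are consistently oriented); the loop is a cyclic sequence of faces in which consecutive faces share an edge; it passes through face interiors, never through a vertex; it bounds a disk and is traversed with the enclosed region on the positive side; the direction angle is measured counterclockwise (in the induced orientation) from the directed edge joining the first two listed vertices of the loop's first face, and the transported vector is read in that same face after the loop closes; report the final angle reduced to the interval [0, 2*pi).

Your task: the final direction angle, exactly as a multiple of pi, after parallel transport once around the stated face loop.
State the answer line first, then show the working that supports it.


Answer: final direction angle = (7/6)*pi

enclosed vertex P5: corner angles sum to (29/12)*pi, defect = 2*pi - (29/12)*pi = (-5/12)*pi
holonomy = initial angle + sum of enclosed defects (mod 2*pi), positive in the induced orientation
final angle = (19/12)*pi - (5/12)*pi = (7/6)*pi (mod 2*pi)


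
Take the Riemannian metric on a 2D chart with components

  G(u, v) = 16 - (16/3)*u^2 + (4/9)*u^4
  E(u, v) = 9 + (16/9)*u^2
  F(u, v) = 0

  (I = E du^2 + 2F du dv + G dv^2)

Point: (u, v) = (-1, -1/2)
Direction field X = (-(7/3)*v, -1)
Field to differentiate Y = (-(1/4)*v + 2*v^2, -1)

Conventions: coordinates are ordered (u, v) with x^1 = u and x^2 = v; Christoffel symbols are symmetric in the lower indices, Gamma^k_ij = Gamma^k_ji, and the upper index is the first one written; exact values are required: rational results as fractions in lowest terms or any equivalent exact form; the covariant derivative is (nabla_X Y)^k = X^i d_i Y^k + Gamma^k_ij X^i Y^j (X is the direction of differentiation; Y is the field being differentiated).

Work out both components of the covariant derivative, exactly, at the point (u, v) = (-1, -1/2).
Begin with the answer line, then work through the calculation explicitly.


Answer: (nabla_X Y)^u = 1999/1164, (nabla_X Y)^v = -43/60

E = 97/9, F = 0, G = 100/9 at the point
E_u = -32/9, E_v = 0, F_u = 0, F_v = 0, G_u = 80/9, G_v = 0
EG - F^2 = 9700/81;  g^inv = (81/9700) * [[100/9, 0], [0, 97/9]]
first-kind symbols [ij,l] = (1/2)(d_i g_jl + d_j g_il - d_l g_ij): [uu,u] = E_u/2 = -16/9, [uu,v] = F_u - E_v/2 = 0, [uv,u] = E_v/2 = 0, [uv,v] = G_u/2 = 40/9, [vv,u] = F_v - G_u/2 = -40/9, [vv,v] = G_v/2 = 0
Gamma^u_ij = (G*[ij,u] - F*[ij,v])/(EG - F^2), Gamma^v_ij = (E*[ij,v] - F*[ij,u])/(EG - F^2)
Gamma_uuu = -16/97, Gamma_uuv = 0, Gamma_uvv = -40/97, Gamma_vuu = 0, Gamma_vuv = 2/5, Gamma_vvv = 0
X = (7/6, -1), Y = (5/8, -1) at the point


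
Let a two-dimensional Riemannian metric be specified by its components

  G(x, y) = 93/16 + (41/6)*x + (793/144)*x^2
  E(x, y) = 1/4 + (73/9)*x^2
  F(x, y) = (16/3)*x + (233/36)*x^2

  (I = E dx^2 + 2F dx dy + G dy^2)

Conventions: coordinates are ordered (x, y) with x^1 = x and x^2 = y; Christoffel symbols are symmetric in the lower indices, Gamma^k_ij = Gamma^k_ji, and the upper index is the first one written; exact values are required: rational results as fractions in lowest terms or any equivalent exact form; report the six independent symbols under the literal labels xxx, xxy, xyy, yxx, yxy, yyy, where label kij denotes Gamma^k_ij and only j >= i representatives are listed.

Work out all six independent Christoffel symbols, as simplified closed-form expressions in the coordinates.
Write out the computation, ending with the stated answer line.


E = 1/4 + (73/9)*x^2; F = (16/3)*x + (233/36)*x^2; G = 93/16 + (41/6)*x + (793/144)*x^2
Gamma^k_ij = (1/2) g^{kl} (d_i g_jl + d_j g_il - d_l g_ij), with g^inv = (1/(EG-F^2)) [[G, -F], [-F, E]]
first partials: E_x = (146/9)*x, E_y = 0, F_x = 16/3 + (233/18)*x, F_y = 0, G_x = 41/6 + (793/72)*x, G_y = 0
D = EG - F^2 = 93/64 + (41/24)*x + (1285/64)*x^2 - (245/18)*x^3 + (25/9)*x^4
expanded: Gamma^x_xx = (G E_x - 2F F_x + F E_y)/(2D), Gamma^x_xy = (G E_y - F G_x)/(2D), Gamma^x_yy = (2G F_y - G G_x - F G_y)/(2D), Gamma^y_xx = (2E F_x - E E_y - F E_x)/(2D), Gamma^y_xy = (E G_x - F E_y)/(2D), Gamma^y_yy = (E G_y - 2F F_y + F G_x)/(2D); substitute and cancel common factors

Answer: Gamma_xxx = (-202756*x^3 - 249504*x^2 + 96948*x)/(14400*x^4 - 70560*x^3 + 104085*x^2 + 8856*x + 7533), Gamma_xxy = (-184769*x^3 - 266892*x^2 - 94464*x)/(14400*x^4 - 70560*x^3 + 104085*x^2 + 8856*x + 7533), Gamma_xyy = (-628849*x^3 - 1170468*x^2 - 1147869*x - 411804)/(57600*x^4 - 282240*x^3 + 416340*x^2 + 35424*x + 30132), Gamma_yxx = (272144*x^3 + 16776*x + 6912)/(14400*x^4 - 70560*x^3 + 104085*x^2 + 8856*x + 7533), Gamma_yxy = (231556*x^3 + 143664*x^2 + 7137*x + 4428)/(14400*x^4 - 70560*x^3 + 104085*x^2 + 8856*x + 7533), Gamma_yyy = (184769*x^3 + 266892*x^2 + 94464*x)/(14400*x^4 - 70560*x^3 + 104085*x^2 + 8856*x + 7533)


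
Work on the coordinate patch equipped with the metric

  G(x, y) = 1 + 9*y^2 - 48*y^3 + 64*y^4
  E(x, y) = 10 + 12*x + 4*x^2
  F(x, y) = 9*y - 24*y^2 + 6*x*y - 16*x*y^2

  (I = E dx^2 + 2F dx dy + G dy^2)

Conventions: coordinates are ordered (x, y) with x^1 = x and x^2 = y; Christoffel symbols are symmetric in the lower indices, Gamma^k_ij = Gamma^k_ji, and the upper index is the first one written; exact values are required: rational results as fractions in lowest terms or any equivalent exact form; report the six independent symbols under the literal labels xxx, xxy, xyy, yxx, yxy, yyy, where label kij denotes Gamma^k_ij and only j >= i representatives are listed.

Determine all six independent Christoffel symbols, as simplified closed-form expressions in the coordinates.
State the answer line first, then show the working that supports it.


Answer: Gamma_xxx = (4*x + 6)/(4*x^2 + 12*x + 64*y^4 - 48*y^3 + 9*y^2 + 10), Gamma_xxy = 0, Gamma_xyy = (-32*x*y + 6*x - 48*y + 9)/(4*x^2 + 12*x + 64*y^4 - 48*y^3 + 9*y^2 + 10), Gamma_yxx = (-16*y^2 + 6*y)/(4*x^2 + 12*x + 64*y^4 - 48*y^3 + 9*y^2 + 10), Gamma_yxy = 0, Gamma_yyy = (128*y^3 - 72*y^2 + 9*y)/(4*x^2 + 12*x + 64*y^4 - 48*y^3 + 9*y^2 + 10)

E = 10 + 12*x + 4*x^2; F = 9*y - 24*y^2 + 6*x*y - 16*x*y^2; G = 1 + 9*y^2 - 48*y^3 + 64*y^4
Gamma^k_ij = (1/2) g^{kl} (d_i g_jl + d_j g_il - d_l g_ij), with g^inv = (1/(EG-F^2)) [[G, -F], [-F, E]]
first partials: E_x = 12 + 8*x, E_y = 0, F_x = 6*y - 16*y^2, F_y = 9 - 48*y + 6*x - 32*x*y, G_x = 0, G_y = 18*y - 144*y^2 + 256*y^3
D = EG - F^2 = 10 + 12*x + 9*y^2 + 4*x^2 - 48*y^3 + 64*y^4
expanded: Gamma^x_xx = (G E_x - 2F F_x + F E_y)/(2D), Gamma^x_xy = (G E_y - F G_x)/(2D), Gamma^x_yy = (2G F_y - G G_x - F G_y)/(2D), Gamma^y_xx = (2E F_x - E E_y - F E_x)/(2D), Gamma^y_xy = (E G_x - F E_y)/(2D), Gamma^y_yy = (E G_y - 2F F_y + F G_x)/(2D); substitute and cancel common factors


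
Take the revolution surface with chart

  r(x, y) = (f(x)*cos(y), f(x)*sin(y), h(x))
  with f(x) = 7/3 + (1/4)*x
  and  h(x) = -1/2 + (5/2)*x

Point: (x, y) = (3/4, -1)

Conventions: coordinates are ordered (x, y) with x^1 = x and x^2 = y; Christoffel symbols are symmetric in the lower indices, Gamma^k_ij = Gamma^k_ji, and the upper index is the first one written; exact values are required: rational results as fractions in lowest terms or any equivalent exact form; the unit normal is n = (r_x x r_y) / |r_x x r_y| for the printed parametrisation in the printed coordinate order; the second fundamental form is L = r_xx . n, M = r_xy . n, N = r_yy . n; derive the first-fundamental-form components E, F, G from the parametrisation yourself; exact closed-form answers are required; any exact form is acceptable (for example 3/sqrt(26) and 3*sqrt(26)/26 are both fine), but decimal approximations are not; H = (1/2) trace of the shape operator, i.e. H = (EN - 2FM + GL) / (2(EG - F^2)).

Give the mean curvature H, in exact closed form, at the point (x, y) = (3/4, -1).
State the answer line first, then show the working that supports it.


Answer: H = 240*sqrt(101)/12221

f = 121/48, f' = 1/4, f'' = 0, h' = 5/2, h'' = 0
E = 101/16, F = 0, G = 14641/2304; answer radicand W^2 = 101/16
unnormalised second-form numerators: l = 0, m = 0, n = 605/96; L = l/sqrt(101/16), and similarly M = m/sqrt(W^2), N = n/sqrt(W^2)
H = (E*n - 2*F*m + G*l) / (2*(EG - F^2)*sqrt(W^2)); E*n - 2*F*m + G*l = 61105/1536, EG - F^2 = 1478741/36864, so H = (60/121)/sqrt(101/16)


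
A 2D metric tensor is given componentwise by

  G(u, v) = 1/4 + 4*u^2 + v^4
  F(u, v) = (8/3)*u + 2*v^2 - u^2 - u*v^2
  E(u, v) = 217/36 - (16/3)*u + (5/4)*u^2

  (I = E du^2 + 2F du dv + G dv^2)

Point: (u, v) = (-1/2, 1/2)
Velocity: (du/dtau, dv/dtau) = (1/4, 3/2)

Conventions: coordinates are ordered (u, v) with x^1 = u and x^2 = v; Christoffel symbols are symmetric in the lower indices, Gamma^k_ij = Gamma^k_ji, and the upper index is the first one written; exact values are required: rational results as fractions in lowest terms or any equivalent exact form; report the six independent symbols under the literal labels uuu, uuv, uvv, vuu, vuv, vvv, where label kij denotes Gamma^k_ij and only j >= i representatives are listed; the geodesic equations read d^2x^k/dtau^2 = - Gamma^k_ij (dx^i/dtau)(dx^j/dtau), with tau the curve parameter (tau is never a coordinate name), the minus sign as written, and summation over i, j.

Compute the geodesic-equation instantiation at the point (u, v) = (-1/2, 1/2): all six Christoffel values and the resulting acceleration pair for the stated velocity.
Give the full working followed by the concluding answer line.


E = 1297/144, F = -23/24, G = 21/16 at the point
E_u = -79/12, E_v = 0, F_u = 41/12, F_v = 5/2, G_u = -4, G_v = 1/2
EG - F^2 = 25121/2304;  g^inv = (2304/25121) * [[21/16, 23/24], [23/24, 1297/144]]
first-kind symbols [ij,l] = (1/2)(d_i g_jl + d_j g_il - d_l g_ij): [uu,u] = E_u/2 = -79/24, [uu,v] = F_u - E_v/2 = 41/12, [uv,u] = E_v/2 = 0, [uv,v] = G_u/2 = -2, [vv,u] = F_v - G_u/2 = 9/2, [vv,v] = G_v/2 = 1/4
Gamma^u_ij = (G*[ij,u] - F*[ij,v])/(EG - F^2), Gamma^v_ij = (E*[ij,v] - F*[ij,u])/(EG - F^2)
Gamma_uuu = -2410/25121, Gamma_uuv = -4416/25121, Gamma_uvv = 14160/25121, Gamma_vuu = 190904/75363, Gamma_vuv = -41504/25121, Gamma_vvv = 15124/25121
d^2u/dtau^2 = -(Gamma_uuu*(1/4)^2 + 2*Gamma_uuv*(1/4)*(3/2) + Gamma_uvv*(3/2)^2) = -227179/200968
d^2v/dtau^2 = -(Gamma_vuu*(1/4)^2 + 2*Gamma_vuv*(1/4)*(3/2) + Gamma_vvv*(3/2)^2) = -41269/150726

Answer: Gamma_uuu = -2410/25121, Gamma_uuv = -4416/25121, Gamma_uvv = 14160/25121, Gamma_vuu = 190904/75363, Gamma_vuv = -41504/25121, Gamma_vvv = 15124/25121; accelerations (d^2u/dtau^2, d^2v/dtau^2) = (-227179/200968, -41269/150726)


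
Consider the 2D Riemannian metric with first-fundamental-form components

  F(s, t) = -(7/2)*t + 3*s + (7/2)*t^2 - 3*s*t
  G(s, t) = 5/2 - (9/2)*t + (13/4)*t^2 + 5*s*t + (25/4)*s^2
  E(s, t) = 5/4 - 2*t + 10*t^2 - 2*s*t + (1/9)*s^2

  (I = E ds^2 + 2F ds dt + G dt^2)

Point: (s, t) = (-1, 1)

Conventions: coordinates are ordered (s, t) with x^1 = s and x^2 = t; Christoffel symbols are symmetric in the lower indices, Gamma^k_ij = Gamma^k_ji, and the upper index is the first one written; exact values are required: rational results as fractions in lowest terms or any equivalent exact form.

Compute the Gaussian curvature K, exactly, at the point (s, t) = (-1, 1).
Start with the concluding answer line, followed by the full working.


Answer: K = -289197/836405

E = 409/36, F = 0, G = 5/2, EG - F^2 = 2045/72 at the point
E_s = -20/9, E_t = 20, F_s = 0, F_t = 13/2, G_s = -15/2, G_t = -3
E_tt = 20, F_st = -3, G_ss = 25/2
Brioschi: K = (det M1 - det M2) / (EG - F^2)^2 with the standard first/second-derivative matrices M1, M2.
M1 = [[-E_tt/2 + F_st - G_ss/2, E_s/2, F_s - E_t/2], [F_t - G_s/2, E, F], [G_t/2, F, G]] = [[-77/4, -10/9, -10], [41/4, 409/36, 0], [-3/2, 0, 5/2]]; det M1 = -66115/96
M2 = [[0, E_t/2, G_s/2], [E_t/2, E, F], [G_s/2, F, G]] = [[0, 10, -15/4], [10, 409/36, 0], [-15/4, 0, 5/2]]; det M2 = -26225/64
det M1 - det M2 = -53555/192; K = -53555/192 / (2045/72)^2 = -289197/836405


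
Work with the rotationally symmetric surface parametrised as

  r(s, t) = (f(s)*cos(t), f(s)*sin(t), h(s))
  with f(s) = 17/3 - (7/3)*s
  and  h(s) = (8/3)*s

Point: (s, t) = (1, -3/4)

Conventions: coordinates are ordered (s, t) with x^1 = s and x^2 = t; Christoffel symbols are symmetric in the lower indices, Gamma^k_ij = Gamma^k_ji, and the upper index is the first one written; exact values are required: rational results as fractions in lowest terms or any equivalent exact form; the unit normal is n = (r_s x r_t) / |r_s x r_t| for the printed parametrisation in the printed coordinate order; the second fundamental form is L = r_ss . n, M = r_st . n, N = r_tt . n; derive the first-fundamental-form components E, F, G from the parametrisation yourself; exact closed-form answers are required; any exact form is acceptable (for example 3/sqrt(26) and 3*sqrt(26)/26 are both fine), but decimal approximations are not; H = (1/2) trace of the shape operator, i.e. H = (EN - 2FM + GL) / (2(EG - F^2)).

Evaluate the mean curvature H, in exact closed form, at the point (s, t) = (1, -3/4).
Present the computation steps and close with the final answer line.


f = 10/3, f' = -7/3, f'' = 0, h' = 8/3, h'' = 0
E = 113/9, F = 0, G = 100/9; answer radicand W^2 = 113/9
unnormalised second-form numerators: l = 0, m = 0, n = 80/9; L = l/sqrt(113/9), and similarly M = m/sqrt(W^2), N = n/sqrt(W^2)
H = (E*n - 2*F*m + G*l) / (2*(EG - F^2)*sqrt(W^2)); E*n - 2*F*m + G*l = 9040/81, EG - F^2 = 11300/81, so H = (2/5)/sqrt(113/9)

Answer: H = 6*sqrt(113)/565


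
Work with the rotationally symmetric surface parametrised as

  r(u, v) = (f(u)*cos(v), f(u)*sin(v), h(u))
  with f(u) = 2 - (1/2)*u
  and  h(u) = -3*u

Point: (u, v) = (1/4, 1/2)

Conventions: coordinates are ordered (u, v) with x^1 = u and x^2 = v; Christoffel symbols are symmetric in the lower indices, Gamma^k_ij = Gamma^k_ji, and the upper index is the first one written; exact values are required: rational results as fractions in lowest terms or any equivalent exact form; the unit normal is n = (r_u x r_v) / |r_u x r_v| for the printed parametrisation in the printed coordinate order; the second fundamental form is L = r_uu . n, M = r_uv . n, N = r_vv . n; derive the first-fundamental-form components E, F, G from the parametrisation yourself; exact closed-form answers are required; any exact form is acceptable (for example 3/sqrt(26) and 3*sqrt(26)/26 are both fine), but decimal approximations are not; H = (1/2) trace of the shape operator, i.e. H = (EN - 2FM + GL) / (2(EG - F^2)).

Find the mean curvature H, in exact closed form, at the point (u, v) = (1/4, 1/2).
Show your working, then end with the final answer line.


f = 15/8, f' = -1/2, f'' = 0, h' = -3, h'' = 0
E = 37/4, F = 0, G = 225/64; answer radicand W^2 = 37/4
unnormalised second-form numerators: l = 0, m = 0, n = -45/8; L = l/sqrt(37/4), and similarly M = m/sqrt(W^2), N = n/sqrt(W^2)
H = (E*n - 2*F*m + G*l) / (2*(EG - F^2)*sqrt(W^2)); E*n - 2*F*m + G*l = -1665/32, EG - F^2 = 8325/256, so H = (-4/5)/sqrt(37/4)

Answer: H = -8*sqrt(37)/185


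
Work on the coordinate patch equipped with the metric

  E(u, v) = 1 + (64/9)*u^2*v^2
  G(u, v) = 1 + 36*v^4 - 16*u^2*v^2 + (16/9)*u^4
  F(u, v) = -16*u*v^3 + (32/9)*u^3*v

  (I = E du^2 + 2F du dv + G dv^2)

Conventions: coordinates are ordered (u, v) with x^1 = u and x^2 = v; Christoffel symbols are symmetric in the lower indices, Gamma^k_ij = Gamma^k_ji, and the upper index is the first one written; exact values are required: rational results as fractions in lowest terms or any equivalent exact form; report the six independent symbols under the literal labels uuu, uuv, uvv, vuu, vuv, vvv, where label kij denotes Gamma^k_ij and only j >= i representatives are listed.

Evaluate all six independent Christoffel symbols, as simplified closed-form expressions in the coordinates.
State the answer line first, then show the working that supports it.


Answer: Gamma_uuu = 64*u*v^2/(16*u^4 - 80*u^2*v^2 + 324*v^4 + 9), Gamma_uuv = 64*u^2*v/(16*u^4 - 80*u^2*v^2 + 324*v^4 + 9), Gamma_uvv = -288*u*v^2/(16*u^4 - 80*u^2*v^2 + 324*v^4 + 9), Gamma_vuu = (32*u^2*v - 144*v^3)/(16*u^4 - 80*u^2*v^2 + 324*v^4 + 9), Gamma_vuv = (32*u^3 - 144*u*v^2)/(16*u^4 - 80*u^2*v^2 + 324*v^4 + 9), Gamma_vvv = (-144*u^2*v + 648*v^3)/(16*u^4 - 80*u^2*v^2 + 324*v^4 + 9)

E = 1 + (64/9)*u^2*v^2; F = -16*u*v^3 + (32/9)*u^3*v; G = 1 + 36*v^4 - 16*u^2*v^2 + (16/9)*u^4
Gamma^k_ij = (1/2) g^{kl} (d_i g_jl + d_j g_il - d_l g_ij), with g^inv = (1/(EG-F^2)) [[G, -F], [-F, E]]
first partials: E_u = (128/9)*u*v^2, E_v = (128/9)*u^2*v, F_u = -16*v^3 + (32/3)*u^2*v, F_v = -48*u*v^2 + (32/9)*u^3, G_u = -32*u*v^2 + (64/9)*u^3, G_v = 144*v^3 - 32*u^2*v
D = EG - F^2 = 1 + 36*v^4 - (80/9)*u^2*v^2 + (16/9)*u^4
expanded: Gamma^u_uu = (G E_u - 2F F_u + F E_v)/(2D), Gamma^u_uv = (G E_v - F G_u)/(2D), Gamma^u_vv = (2G F_v - G G_u - F G_v)/(2D), Gamma^v_uu = (2E F_u - E E_v - F E_u)/(2D), Gamma^v_uv = (E G_u - F E_v)/(2D), Gamma^v_vv = (E G_v - 2F F_v + F G_u)/(2D); substitute and cancel common factors


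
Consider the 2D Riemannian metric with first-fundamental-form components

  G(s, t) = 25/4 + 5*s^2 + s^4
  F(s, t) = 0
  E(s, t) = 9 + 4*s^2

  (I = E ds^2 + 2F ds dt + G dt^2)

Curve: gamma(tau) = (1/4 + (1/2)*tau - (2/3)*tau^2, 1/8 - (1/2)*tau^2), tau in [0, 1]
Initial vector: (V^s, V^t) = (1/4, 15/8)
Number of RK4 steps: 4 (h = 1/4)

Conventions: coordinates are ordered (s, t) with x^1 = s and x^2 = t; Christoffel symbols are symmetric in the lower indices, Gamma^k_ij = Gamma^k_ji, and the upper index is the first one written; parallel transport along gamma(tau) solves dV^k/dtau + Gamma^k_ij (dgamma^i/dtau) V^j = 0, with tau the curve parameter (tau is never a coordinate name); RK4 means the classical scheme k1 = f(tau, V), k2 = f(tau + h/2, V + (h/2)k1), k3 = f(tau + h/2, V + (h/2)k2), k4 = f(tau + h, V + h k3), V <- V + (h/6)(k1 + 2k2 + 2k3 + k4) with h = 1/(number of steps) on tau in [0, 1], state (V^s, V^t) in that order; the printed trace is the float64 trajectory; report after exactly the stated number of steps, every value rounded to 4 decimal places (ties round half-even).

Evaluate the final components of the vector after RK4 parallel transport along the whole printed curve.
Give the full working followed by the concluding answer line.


gamma'(tau) = (1/2 - (4/3)*tau, -tau); f(tau, V)^k = -Gamma^k_ij(gamma(tau)) gamma'^i(tau) V^j; h = 1/4; intermediate values shown to 6 dp
curve data and Christoffel symbols at the stage parameters:
  tau = 0.000000: gamma = (0.250000, 0.125000), gamma' = (0.500000, 0.000000); Gamma_sss = 0.108108, Gamma_sst = 0.000000, Gamma_stt = -0.138514, Gamma_tss = 0.000000, Gamma_tst = 0.195122, Gamma_ttt = 0.000000
  tau = 0.125000: gamma = (0.302083, 0.117188), gamma' = (0.333333, -0.125000); Gamma_sss = 0.129026, Gamma_sst = 0.000000, Gamma_stt = -0.167170, Gamma_tss = 0.000000, Gamma_tst = 0.233156, Gamma_ttt = 0.000000
  tau = 0.250000: gamma = (0.333333, 0.093750), gamma' = (0.166667, -0.250000); Gamma_sss = 0.141176, Gamma_sst = 0.000000, Gamma_stt = -0.184314, Gamma_tss = 0.000000, Gamma_tst = 0.255319, Gamma_ttt = 0.000000
  tau = 0.375000: gamma = (0.343750, 0.054688), gamma' = (0.000000, -0.375000); Gamma_sss = 0.145155, Gamma_sst = 0.000000, Gamma_stt = -0.190019, Gamma_tss = 0.000000, Gamma_tst = 0.262589, Gamma_ttt = 0.000000
  tau = 0.500000: gamma = (0.333333, 0.000000), gamma' = (-0.166667, -0.500000); Gamma_sss = 0.141176, Gamma_sst = 0.000000, Gamma_stt = -0.184314, Gamma_tss = 0.000000, Gamma_tst = 0.255319, Gamma_ttt = 0.000000
  tau = 0.625000: gamma = (0.302083, -0.070312), gamma' = (-0.333333, -0.625000); Gamma_sss = 0.129026, Gamma_sst = 0.000000, Gamma_stt = -0.167170, Gamma_tss = 0.000000, Gamma_tst = 0.233156, Gamma_ttt = 0.000000
  tau = 0.750000: gamma = (0.250000, -0.156250), gamma' = (-0.500000, -0.750000); Gamma_sss = 0.108108, Gamma_sst = 0.000000, Gamma_stt = -0.138514, Gamma_tss = 0.000000, Gamma_tst = 0.195122, Gamma_ttt = 0.000000
  tau = 0.875000: gamma = (0.177083, -0.257812), gamma' = (-0.666667, -0.875000); Gamma_sss = 0.077622, Gamma_sst = 0.000000, Gamma_stt = -0.098244, Gamma_tss = 0.000000, Gamma_tst = 0.139912, Gamma_ttt = 0.000000
  tau = 1.000000: gamma = (0.083333, -0.375000), gamma' = (-0.833333, -1.000000); Gamma_sss = 0.036923, Gamma_sst = 0.000000, Gamma_stt = -0.046282, Gamma_tss = 0.000000, Gamma_tst = 0.066482, Gamma_ttt = 0.000000
step 0: V^s = 0.2500, V^t = 1.8750
step 1: k1 = (-0.013514, -0.182927), k2 = (-0.049382, -0.136709), k3 = (-0.049310, -0.137288), k4 = (-0.090408, -0.063156); V <- V + (h/6)(k1 + 2k2 + 2k3 + k4): V^s = 0.2374, V^t = 1.8419
step 2: k1 = (-0.090459, -0.063223), k2 = (-0.130687, 0.022268), k3 = (-0.131448, 0.021773), k4 = (-0.165433, 0.104728); V <- V + (h/6)(k1 + 2k2 + 2k3 + k4): V^s = 0.2049, V^t = 1.8473
step 3: k1 = (-0.165420, 0.104771), k2 = (-0.186453, 0.171440), k3 = (-0.187437, 0.171704), k4 = (-0.187823, 0.207547); V <- V + (h/6)(k1 + 2k2 + 2k3 + k4): V^s = 0.1591, V^t = 1.8889
step 4: k1 = (-0.187633, 0.207563), k2 = (-0.157592, 0.195210), k3 = (-0.157265, 0.195525), k4 = (-0.086001, 0.115318); V <- V + (h/6)(k1 + 2k2 + 2k3 + k4): V^s = 0.1214, V^t = 1.9349

Answer: V^s = 0.1214, V^t = 1.9349


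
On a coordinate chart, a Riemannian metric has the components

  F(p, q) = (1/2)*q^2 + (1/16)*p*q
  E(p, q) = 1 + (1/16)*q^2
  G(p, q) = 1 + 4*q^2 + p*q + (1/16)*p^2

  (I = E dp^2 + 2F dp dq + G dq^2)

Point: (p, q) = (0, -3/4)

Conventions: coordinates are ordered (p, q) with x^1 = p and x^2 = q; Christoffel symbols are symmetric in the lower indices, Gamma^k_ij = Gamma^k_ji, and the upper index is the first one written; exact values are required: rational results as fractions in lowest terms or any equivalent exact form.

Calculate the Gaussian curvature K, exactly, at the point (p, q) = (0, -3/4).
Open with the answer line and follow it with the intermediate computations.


Answer: K = -4096/707281

E = 265/256, F = 9/32, G = 13/4, EG - F^2 = 841/256 at the point
E_p = 0, E_q = -3/32, F_p = -3/64, F_q = -3/4, G_p = -3/4, G_q = -6
E_qq = 1/8, F_pq = 1/16, G_pp = 1/8
K follows from Brioschi's formula, (det M1 - det M2)/(EG - F^2)^2.
M1 = [[-E_qq/2 + F_pq - G_pp/2, E_p/2, F_p - E_q/2], [F_q - G_p/2, E, F], [G_q/2, F, G]] = [[-1/16, 0, 0], [-3/8, 265/256, 9/32], [-3, 9/32, 13/4]]; det M1 = -841/4096
M2 = [[0, E_q/2, G_p/2], [E_q/2, E, F], [G_p/2, F, G]] = [[0, -3/64, -3/8], [-3/64, 265/256, 9/32], [-3/8, 9/32, 13/4]]; det M2 = -585/4096
det M1 - det M2 = -1/16; K = -1/16 / (841/256)^2 = -4096/707281


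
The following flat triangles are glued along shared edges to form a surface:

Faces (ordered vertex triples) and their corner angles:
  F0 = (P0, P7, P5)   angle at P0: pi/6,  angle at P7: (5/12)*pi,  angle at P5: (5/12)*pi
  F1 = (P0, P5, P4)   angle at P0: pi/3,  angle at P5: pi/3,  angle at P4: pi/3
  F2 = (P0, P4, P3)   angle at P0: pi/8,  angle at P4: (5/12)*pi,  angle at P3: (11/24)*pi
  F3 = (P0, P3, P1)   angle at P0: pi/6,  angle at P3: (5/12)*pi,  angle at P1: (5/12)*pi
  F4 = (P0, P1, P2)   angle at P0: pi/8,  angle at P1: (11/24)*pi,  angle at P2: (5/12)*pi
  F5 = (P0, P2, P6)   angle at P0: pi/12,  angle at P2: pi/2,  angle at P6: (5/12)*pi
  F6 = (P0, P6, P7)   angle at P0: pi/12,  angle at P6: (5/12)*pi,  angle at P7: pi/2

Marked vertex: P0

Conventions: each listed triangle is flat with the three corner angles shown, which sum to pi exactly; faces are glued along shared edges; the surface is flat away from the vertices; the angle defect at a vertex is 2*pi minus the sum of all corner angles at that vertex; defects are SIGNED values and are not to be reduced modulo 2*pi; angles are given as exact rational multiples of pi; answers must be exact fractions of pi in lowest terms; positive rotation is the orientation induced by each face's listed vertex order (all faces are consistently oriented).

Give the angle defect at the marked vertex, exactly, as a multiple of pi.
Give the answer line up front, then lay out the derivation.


Answer: defect(P0) = (11/12)*pi

Sum of corner angles at P0: (13/12)*pi
defect = 2*pi - (13/12)*pi


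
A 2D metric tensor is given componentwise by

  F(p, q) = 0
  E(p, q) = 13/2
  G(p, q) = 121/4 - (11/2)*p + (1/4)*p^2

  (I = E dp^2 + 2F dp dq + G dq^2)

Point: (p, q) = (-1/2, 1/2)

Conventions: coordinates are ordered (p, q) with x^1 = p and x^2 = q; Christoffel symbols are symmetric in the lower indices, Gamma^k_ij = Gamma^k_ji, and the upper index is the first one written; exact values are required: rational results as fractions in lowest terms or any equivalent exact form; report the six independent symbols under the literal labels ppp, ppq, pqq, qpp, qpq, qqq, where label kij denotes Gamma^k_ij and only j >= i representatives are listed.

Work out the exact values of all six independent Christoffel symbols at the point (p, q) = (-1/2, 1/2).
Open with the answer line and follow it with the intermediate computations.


Answer: Gamma_ppp = 0, Gamma_ppq = 0, Gamma_pqq = 23/52, Gamma_qpp = 0, Gamma_qpq = -2/23, Gamma_qqq = 0

E = 13/2, F = 0, G = 529/16 at the point
E_p = 0, E_q = 0, F_p = 0, F_q = 0, G_p = -23/4, G_q = 0
EG - F^2 = 6877/32;  g^inv = (32/6877) * [[529/16, 0], [0, 13/2]]
first-kind symbols [ij,l] = (1/2)(d_i g_jl + d_j g_il - d_l g_ij): [pp,p] = E_p/2 = 0, [pp,q] = F_p - E_q/2 = 0, [pq,p] = E_q/2 = 0, [pq,q] = G_p/2 = -23/8, [qq,p] = F_q - G_p/2 = 23/8, [qq,q] = G_q/2 = 0
Gamma^p_ij = (G*[ij,p] - F*[ij,q])/(EG - F^2), Gamma^q_ij = (E*[ij,q] - F*[ij,p])/(EG - F^2)


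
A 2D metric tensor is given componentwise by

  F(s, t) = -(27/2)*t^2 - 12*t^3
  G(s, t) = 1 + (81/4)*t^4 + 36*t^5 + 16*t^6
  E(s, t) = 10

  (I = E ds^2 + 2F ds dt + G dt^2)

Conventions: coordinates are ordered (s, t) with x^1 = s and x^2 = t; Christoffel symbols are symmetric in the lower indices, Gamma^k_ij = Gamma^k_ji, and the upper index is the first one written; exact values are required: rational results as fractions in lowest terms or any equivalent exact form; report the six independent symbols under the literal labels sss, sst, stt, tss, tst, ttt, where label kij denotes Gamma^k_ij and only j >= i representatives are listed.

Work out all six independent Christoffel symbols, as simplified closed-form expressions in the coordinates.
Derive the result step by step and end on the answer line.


E = 10; F = -(27/2)*t^2 - 12*t^3; G = 1 + (81/4)*t^4 + 36*t^5 + 16*t^6
Gamma^k_ij = (1/2) g^{kl} (d_i g_jl + d_j g_il - d_l g_ij), with g^inv = (1/(EG-F^2)) [[G, -F], [-F, E]]
first partials: E_s = 0, E_t = 0, F_s = 0, F_t = -27*t - 36*t^2, G_s = 0, G_t = 81*t^3 + 180*t^4 + 96*t^5
D = EG - F^2 = 10 + (81/4)*t^4 + 36*t^5 + 16*t^6
expanded: Gamma^s_ss = (G E_s - 2F F_s + F E_t)/(2D), Gamma^s_st = (G E_t - F G_s)/(2D), Gamma^s_tt = (2G F_t - G G_s - F G_t)/(2D), Gamma^t_ss = (2E F_s - E E_t - F E_s)/(2D), Gamma^t_st = (E G_s - F E_t)/(2D), Gamma^t_tt = (E G_t - 2F F_t + F G_s)/(2D); substitute and cancel common factors

Answer: Gamma_sss = 0, Gamma_sst = 0, Gamma_stt = (-144*t^2 - 108*t)/(64*t^6 + 144*t^5 + 81*t^4 + 40), Gamma_tss = 0, Gamma_tst = 0, Gamma_ttt = (192*t^5 + 360*t^4 + 162*t^3)/(64*t^6 + 144*t^5 + 81*t^4 + 40)


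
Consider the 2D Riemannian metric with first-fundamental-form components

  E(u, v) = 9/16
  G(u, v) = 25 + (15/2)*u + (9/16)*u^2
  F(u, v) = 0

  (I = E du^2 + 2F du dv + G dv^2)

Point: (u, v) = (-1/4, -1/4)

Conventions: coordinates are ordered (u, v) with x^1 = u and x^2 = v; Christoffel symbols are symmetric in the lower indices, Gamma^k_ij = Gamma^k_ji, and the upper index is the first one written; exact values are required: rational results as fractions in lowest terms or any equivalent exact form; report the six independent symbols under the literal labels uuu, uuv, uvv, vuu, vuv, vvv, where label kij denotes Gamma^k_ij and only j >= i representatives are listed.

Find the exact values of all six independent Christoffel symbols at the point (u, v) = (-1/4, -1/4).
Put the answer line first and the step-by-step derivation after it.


Answer: Gamma_uuu = 0, Gamma_uuv = 0, Gamma_uvv = -77/12, Gamma_vuu = 0, Gamma_vuv = 12/77, Gamma_vvv = 0

E = 9/16, F = 0, G = 5929/256 at the point
E_u = 0, E_v = 0, F_u = 0, F_v = 0, G_u = 231/32, G_v = 0
EG - F^2 = 53361/4096;  g^inv = (4096/53361) * [[5929/256, 0], [0, 9/16]]
first-kind symbols [ij,l] = (1/2)(d_i g_jl + d_j g_il - d_l g_ij): [uu,u] = E_u/2 = 0, [uu,v] = F_u - E_v/2 = 0, [uv,u] = E_v/2 = 0, [uv,v] = G_u/2 = 231/64, [vv,u] = F_v - G_u/2 = -231/64, [vv,v] = G_v/2 = 0
Gamma^u_ij = (G*[ij,u] - F*[ij,v])/(EG - F^2), Gamma^v_ij = (E*[ij,v] - F*[ij,u])/(EG - F^2)


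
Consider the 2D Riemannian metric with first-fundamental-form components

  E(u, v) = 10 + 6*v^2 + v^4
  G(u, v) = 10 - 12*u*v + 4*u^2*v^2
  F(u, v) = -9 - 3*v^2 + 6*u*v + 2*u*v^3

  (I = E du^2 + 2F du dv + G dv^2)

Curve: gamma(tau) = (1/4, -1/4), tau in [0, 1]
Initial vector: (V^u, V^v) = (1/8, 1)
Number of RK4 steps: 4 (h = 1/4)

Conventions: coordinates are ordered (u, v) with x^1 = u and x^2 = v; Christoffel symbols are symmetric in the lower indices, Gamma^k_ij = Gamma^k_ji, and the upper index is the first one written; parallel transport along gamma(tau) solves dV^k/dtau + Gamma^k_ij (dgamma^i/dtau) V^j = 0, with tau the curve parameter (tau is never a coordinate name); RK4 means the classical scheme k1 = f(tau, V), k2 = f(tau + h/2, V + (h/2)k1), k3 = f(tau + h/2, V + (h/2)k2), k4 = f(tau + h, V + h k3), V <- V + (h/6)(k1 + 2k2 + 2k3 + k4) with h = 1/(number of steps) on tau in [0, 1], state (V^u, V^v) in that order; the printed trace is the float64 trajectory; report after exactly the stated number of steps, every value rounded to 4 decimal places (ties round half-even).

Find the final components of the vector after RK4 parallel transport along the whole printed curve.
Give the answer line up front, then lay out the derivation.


Answer: V^u = 0.1250, V^v = 1.0000

gamma'(tau) = (0, 0); f(tau, V)^k = -Gamma^k_ij(gamma(tau)) gamma'^i(tau) V^j; h = 1/4; intermediate values shown to 6 dp
curve data and Christoffel symbols at the stage parameters:
  tau = 0.000000: gamma = (0.250000, -0.250000), gamma' = (0.000000, 0.000000); Gamma_uuu = 0.000000, Gamma_uuv = -0.076013, Gamma_uvv = 0.076013, Gamma_vuu = 0.000000, Gamma_vuv = 0.077564, Gamma_vvv = -0.077564
  tau = 0.125000: gamma = (0.250000, -0.250000), gamma' = (0.000000, 0.000000); Gamma_uuu = 0.000000, Gamma_uuv = -0.076013, Gamma_uvv = 0.076013, Gamma_vuu = 0.000000, Gamma_vuv = 0.077564, Gamma_vvv = -0.077564
  tau = 0.250000: gamma = (0.250000, -0.250000), gamma' = (0.000000, 0.000000); Gamma_uuu = 0.000000, Gamma_uuv = -0.076013, Gamma_uvv = 0.076013, Gamma_vuu = 0.000000, Gamma_vuv = 0.077564, Gamma_vvv = -0.077564
  tau = 0.375000: gamma = (0.250000, -0.250000), gamma' = (0.000000, 0.000000); Gamma_uuu = 0.000000, Gamma_uuv = -0.076013, Gamma_uvv = 0.076013, Gamma_vuu = 0.000000, Gamma_vuv = 0.077564, Gamma_vvv = -0.077564
  tau = 0.500000: gamma = (0.250000, -0.250000), gamma' = (0.000000, 0.000000); Gamma_uuu = 0.000000, Gamma_uuv = -0.076013, Gamma_uvv = 0.076013, Gamma_vuu = 0.000000, Gamma_vuv = 0.077564, Gamma_vvv = -0.077564
  tau = 0.625000: gamma = (0.250000, -0.250000), gamma' = (0.000000, 0.000000); Gamma_uuu = 0.000000, Gamma_uuv = -0.076013, Gamma_uvv = 0.076013, Gamma_vuu = 0.000000, Gamma_vuv = 0.077564, Gamma_vvv = -0.077564
  tau = 0.750000: gamma = (0.250000, -0.250000), gamma' = (0.000000, 0.000000); Gamma_uuu = 0.000000, Gamma_uuv = -0.076013, Gamma_uvv = 0.076013, Gamma_vuu = 0.000000, Gamma_vuv = 0.077564, Gamma_vvv = -0.077564
  tau = 0.875000: gamma = (0.250000, -0.250000), gamma' = (0.000000, 0.000000); Gamma_uuu = 0.000000, Gamma_uuv = -0.076013, Gamma_uvv = 0.076013, Gamma_vuu = 0.000000, Gamma_vuv = 0.077564, Gamma_vvv = -0.077564
  tau = 1.000000: gamma = (0.250000, -0.250000), gamma' = (0.000000, 0.000000); Gamma_uuu = 0.000000, Gamma_uuv = -0.076013, Gamma_uvv = 0.076013, Gamma_vuu = 0.000000, Gamma_vuv = 0.077564, Gamma_vvv = -0.077564
step 0: V^u = 0.1250, V^v = 1.0000
step 1: k1 = (0.000000, 0.000000), k2 = (0.000000, 0.000000), k3 = (0.000000, 0.000000), k4 = (0.000000, 0.000000); V <- V + (h/6)(k1 + 2k2 + 2k3 + k4): V^u = 0.1250, V^v = 1.0000
step 2: k1 = (0.000000, 0.000000), k2 = (0.000000, 0.000000), k3 = (0.000000, 0.000000), k4 = (0.000000, 0.000000); V <- V + (h/6)(k1 + 2k2 + 2k3 + k4): V^u = 0.1250, V^v = 1.0000
step 3: k1 = (0.000000, 0.000000), k2 = (0.000000, 0.000000), k3 = (0.000000, 0.000000), k4 = (0.000000, 0.000000); V <- V + (h/6)(k1 + 2k2 + 2k3 + k4): V^u = 0.1250, V^v = 1.0000
step 4: k1 = (0.000000, 0.000000), k2 = (0.000000, 0.000000), k3 = (0.000000, 0.000000), k4 = (0.000000, 0.000000); V <- V + (h/6)(k1 + 2k2 + 2k3 + k4): V^u = 0.1250, V^v = 1.0000


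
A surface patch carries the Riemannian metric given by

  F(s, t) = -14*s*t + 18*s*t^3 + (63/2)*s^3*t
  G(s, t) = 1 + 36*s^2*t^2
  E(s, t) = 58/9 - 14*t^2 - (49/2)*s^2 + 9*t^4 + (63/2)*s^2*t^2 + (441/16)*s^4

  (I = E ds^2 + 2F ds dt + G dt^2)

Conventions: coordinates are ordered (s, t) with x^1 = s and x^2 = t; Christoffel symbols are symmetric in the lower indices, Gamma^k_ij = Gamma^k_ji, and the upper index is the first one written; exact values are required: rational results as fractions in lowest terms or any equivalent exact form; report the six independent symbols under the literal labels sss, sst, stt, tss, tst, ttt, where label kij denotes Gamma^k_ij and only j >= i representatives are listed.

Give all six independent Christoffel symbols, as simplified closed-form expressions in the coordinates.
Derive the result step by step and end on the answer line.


E = 58/9 - 14*t^2 - (49/2)*s^2 + 9*t^4 + (63/2)*s^2*t^2 + (441/16)*s^4; F = -14*s*t + 18*s*t^3 + (63/2)*s^3*t; G = 1 + 36*s^2*t^2
Gamma^k_ij = (1/2) g^{kl} (d_i g_jl + d_j g_il - d_l g_ij), with g^inv = (1/(EG-F^2)) [[G, -F], [-F, E]]
first partials: E_s = -49*s + 63*s*t^2 + (441/4)*s^3, E_t = -28*t + 36*t^3 + 63*s^2*t, F_s = -14*t + 18*t^3 + (189/2)*s^2*t, F_t = -14*s + 54*s*t^2 + (63/2)*s^3, G_s = 72*s*t^2, G_t = 72*s^2*t
D = EG - F^2 = 58/9 - 14*t^2 - (49/2)*s^2 + 9*t^4 + (135/2)*s^2*t^2 + (441/16)*s^4
expanded: Gamma^s_ss = (G E_s - 2F F_s + F E_t)/(2D), Gamma^s_st = (G E_t - F G_s)/(2D), Gamma^s_tt = (2G F_t - G G_s - F G_t)/(2D), Gamma^t_ss = (2E F_s - E E_t - F E_s)/(2D), Gamma^t_st = (E G_s - F E_t)/(2D), Gamma^t_tt = (E G_t - 2F F_t + F G_s)/(2D); substitute and cancel common factors

Answer: Gamma_sss = (7938*s^3 + 4536*s*t^2 - 3528*s)/(3969*s^4 + 9720*s^2*t^2 - 3528*s^2 + 1296*t^4 - 2016*t^2 + 928), Gamma_sst = (4536*s^2*t + 2592*t^3 - 2016*t)/(3969*s^4 + 9720*s^2*t^2 - 3528*s^2 + 1296*t^4 - 2016*t^2 + 928), Gamma_stt = (4536*s^3 + 2592*s*t^2 - 2016*s)/(3969*s^4 + 9720*s^2*t^2 - 3528*s^2 + 1296*t^4 - 2016*t^2 + 928), Gamma_tss = 9072*s^2*t/(3969*s^4 + 9720*s^2*t^2 - 3528*s^2 + 1296*t^4 - 2016*t^2 + 928), Gamma_tst = 5184*s*t^2/(3969*s^4 + 9720*s^2*t^2 - 3528*s^2 + 1296*t^4 - 2016*t^2 + 928), Gamma_ttt = 5184*s^2*t/(3969*s^4 + 9720*s^2*t^2 - 3528*s^2 + 1296*t^4 - 2016*t^2 + 928)


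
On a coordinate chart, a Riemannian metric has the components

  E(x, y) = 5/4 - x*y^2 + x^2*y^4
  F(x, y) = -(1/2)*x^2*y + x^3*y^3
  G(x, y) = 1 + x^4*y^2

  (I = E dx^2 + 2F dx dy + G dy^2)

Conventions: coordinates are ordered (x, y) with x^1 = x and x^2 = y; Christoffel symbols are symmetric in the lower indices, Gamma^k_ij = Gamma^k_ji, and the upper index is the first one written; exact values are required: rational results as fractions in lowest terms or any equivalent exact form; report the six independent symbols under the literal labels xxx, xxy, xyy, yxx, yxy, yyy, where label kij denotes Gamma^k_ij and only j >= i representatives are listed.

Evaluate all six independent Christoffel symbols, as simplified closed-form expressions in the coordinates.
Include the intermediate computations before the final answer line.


E = 5/4 - x*y^2 + x^2*y^4; F = -(1/2)*x^2*y + x^3*y^3; G = 1 + x^4*y^2
Gamma^k_ij = (1/2) g^{kl} (d_i g_jl + d_j g_il - d_l g_ij), with g^inv = (1/(EG-F^2)) [[G, -F], [-F, E]]
first partials: E_x = -y^2 + 2*x*y^4, E_y = -2*x*y + 4*x^2*y^3, F_x = -x*y + 3*x^2*y^3, F_y = -(1/2)*x^2 + 3*x^3*y^2, G_x = 4*x^3*y^2, G_y = 2*x^4*y
D = EG - F^2 = 5/4 - x*y^2 + x^2*y^4 + x^4*y^2
expanded: Gamma^x_xx = (G E_x - 2F F_x + F E_y)/(2D), Gamma^x_xy = (G E_y - F G_x)/(2D), Gamma^x_yy = (2G F_y - G G_x - F G_y)/(2D), Gamma^y_xx = (2E F_x - E E_y - F E_x)/(2D), Gamma^y_xy = (E G_x - F E_y)/(2D), Gamma^y_yy = (E G_y - 2F F_y + F G_x)/(2D); substitute and cancel common factors

Answer: Gamma_xxx = (4*x*y^4 - 2*y^2)/(4*x^4*y^2 + 4*x^2*y^4 - 4*x*y^2 + 5), Gamma_xxy = (8*x^2*y^3 - 4*x*y)/(4*x^4*y^2 + 4*x^2*y^4 - 4*x*y^2 + 5), Gamma_xyy = (4*x^3*y^2 - 2*x^2)/(4*x^4*y^2 + 4*x^2*y^4 - 4*x*y^2 + 5), Gamma_yxx = 4*x^2*y^3/(4*x^4*y^2 + 4*x^2*y^4 - 4*x*y^2 + 5), Gamma_yxy = 8*x^3*y^2/(4*x^4*y^2 + 4*x^2*y^4 - 4*x*y^2 + 5), Gamma_yyy = 4*x^4*y/(4*x^4*y^2 + 4*x^2*y^4 - 4*x*y^2 + 5)


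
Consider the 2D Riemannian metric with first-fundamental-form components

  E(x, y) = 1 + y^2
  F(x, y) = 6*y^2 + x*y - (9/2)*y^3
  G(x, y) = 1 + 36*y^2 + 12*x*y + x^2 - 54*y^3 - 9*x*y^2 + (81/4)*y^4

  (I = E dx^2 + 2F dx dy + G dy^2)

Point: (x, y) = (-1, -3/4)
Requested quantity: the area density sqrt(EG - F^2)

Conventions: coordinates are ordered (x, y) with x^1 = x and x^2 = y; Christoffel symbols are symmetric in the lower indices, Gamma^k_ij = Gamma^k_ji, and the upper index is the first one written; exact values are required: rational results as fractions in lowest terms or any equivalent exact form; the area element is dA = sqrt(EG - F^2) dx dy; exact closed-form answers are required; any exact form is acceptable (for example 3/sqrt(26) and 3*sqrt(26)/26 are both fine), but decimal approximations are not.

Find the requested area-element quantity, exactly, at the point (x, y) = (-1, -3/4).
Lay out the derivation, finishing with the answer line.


E = 25/16, F = 771/128, G = 67073/1024; EG - F^2 = 67649/1024

Answer: sqrt(EG - F^2) = sqrt(67649)/32
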